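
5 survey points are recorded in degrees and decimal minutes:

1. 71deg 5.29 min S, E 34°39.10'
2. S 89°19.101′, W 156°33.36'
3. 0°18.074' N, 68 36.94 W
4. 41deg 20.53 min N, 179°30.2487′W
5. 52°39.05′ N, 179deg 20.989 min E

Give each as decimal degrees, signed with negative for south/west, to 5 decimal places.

Point 1:
  Latitude: 71 + 5.29/60 = 71.088167
  S ⇒ negate
  Lon: 34 + 39.1/60 = 34.651667
  E → positive
Point 2:
  Latitude: 19.101′ = 0.318350°; total 89.318350
  S ⇒ negate
  Lon: 156 + 33.36/60 = 156.556000
  W ⇒ negate
Point 3:
  Lat: 18.074′ = 0.301233°; total 0.301233
  N → positive
  Longitude: 68 + 36.94/60 = 68.615667
  hemisphere W, so the sign is −
Point 4:
  Lat: 41 + 20.53/60 = 41.342167
  N ⇒ keep positive
  Lon: 179 + 30.2487/60 = 179.504145
  hemisphere W, so the sign is −
Point 5:
  Lat: 52 + 39.05/60 = 52.650833
  N ⇒ keep positive
  Lon: 20.989′ = 0.349817°; total 179.349817
  E → positive

1. -71.08817, 34.65167
2. -89.31835, -156.55600
3. 0.30123, -68.61567
4. 41.34217, -179.50415
5. 52.65083, 179.34982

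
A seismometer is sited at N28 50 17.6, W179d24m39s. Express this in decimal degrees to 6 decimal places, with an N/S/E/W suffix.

28.838222° N, 179.410833° W

Lat: 28° + 50/60 + 17.6/3600 = 28 + 0.833333 + 0.004889 = 28.8382222
Lon: 179° + 24/60 + 39/3600 = 179 + 0.400000 + 0.010833 = 179.4108333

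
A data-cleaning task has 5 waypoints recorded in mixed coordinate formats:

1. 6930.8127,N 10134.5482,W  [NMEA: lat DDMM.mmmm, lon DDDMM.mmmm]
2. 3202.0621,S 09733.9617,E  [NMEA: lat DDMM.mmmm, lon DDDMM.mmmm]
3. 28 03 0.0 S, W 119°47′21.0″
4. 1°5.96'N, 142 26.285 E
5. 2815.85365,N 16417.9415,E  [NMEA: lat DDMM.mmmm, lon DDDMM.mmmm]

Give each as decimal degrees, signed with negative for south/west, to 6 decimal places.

Point 1:
  Lat: degrees = first 2 digits = 69, minutes = 30.8127; 69 + 30.8127/60 = 69.5135450
  N ⇒ keep positive
  Lon: split at 3 digits → 101° and 34.5482′; 101 + 34.5482/60 = 101.5758033
  hemisphere W, so the sign is −
Point 2:
  φ: degrees = first 2 digits = 32, minutes = 2.0621; 32 + 2.0621/60 = 32.0343683
  hemisphere S, so the sign is −
  λ: split at 3 digits → 097° and 33.9617′; 97 + 33.9617/60 = 97.5660283
  E ⇒ keep positive
Point 3:
  Lat: 3′ + 0″ = 3.00000′; 28 + 3.00000/60 = 28.0500000
  S ⇒ negate
  Longitude: 119 + 47/60 + 21/3600 = 119.7891667
  W ⇒ negate
Point 4:
  Lat: 5.96′ = 0.099333°; total 1.0993333
  N ⇒ keep positive
  Lon: 26.285′ = 0.438083°; total 142.4380833
  E → positive
Point 5:
  Lat: degrees = first 2 digits = 28, minutes = 15.85365; 28 + 15.85365/60 = 28.2642275
  N → positive
  Lon: degrees = first 3 digits = 164, minutes = 17.9415; 164 + 17.9415/60 = 164.2990250
  E ⇒ keep positive

1. 69.513545, -101.575803
2. -32.034368, 97.566028
3. -28.050000, -119.789167
4. 1.099333, 142.438083
5. 28.264228, 164.299025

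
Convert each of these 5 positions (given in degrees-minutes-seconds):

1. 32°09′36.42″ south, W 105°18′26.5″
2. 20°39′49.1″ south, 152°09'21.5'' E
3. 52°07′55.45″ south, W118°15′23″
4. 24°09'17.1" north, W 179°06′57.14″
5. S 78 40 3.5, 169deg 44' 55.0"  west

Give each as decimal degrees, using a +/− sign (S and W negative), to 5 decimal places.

Point 1:
  Latitude: 9′ + 36.42″ = 9.60700′; 32 + 9.60700/60 = 32.160117
  S → negative
  Lon: 105° + 18/60 + 26.5/3600 = 105 + 0.300000 + 0.007361 = 105.307361
  W → negative
Point 2:
  Latitude: 20 + 39/60 + 49.1/3600 = 20.663639
  S → negative
  λ: 152 + 9/60 + 21.5/3600 = 152.155972
  E → positive
Point 3:
  Lat: 52 + 7/60 + 55.45/3600 = 52.132069
  S → negative
  Longitude: 118° + 15/60 + 23/3600 = 118 + 0.250000 + 0.006389 = 118.256389
  W ⇒ negate
Point 4:
  φ: 9′ + 17.1″ = 9.28500′; 24 + 9.28500/60 = 24.154750
  N ⇒ keep positive
  λ: 179 + 6/60 + 57.14/3600 = 179.115872
  W ⇒ negate
Point 5:
  φ: 78 + 40/60 + 3.5/3600 = 78.667639
  S ⇒ negate
  Lon: 169° + 44/60 + 55/3600 = 169 + 0.733333 + 0.015278 = 169.748611
  W ⇒ negate

1. -32.16012, -105.30736
2. -20.66364, 152.15597
3. -52.13207, -118.25639
4. 24.15475, -179.11587
5. -78.66764, -169.74861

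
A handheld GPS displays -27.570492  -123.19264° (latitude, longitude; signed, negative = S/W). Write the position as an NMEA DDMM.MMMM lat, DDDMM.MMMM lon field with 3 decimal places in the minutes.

Latitude is negative → S; |value| = 27.570492
Lat: fractional part 0.570492 → 34.22952 minutes
Longitude is negative → W; |value| = 123.192640
Longitude: 123° + 0.192640 × 60 = 123° 11.55840′

2734.230,S / 12311.558,W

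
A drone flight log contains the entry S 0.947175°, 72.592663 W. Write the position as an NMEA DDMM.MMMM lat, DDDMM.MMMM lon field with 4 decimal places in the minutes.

0056.8305,S / 07235.5598,W

Lat: 0° + 0.947175 × 60 = 0° 56.830500′
λ: minutes = (72.592663 − 72) × 60 = 35.559780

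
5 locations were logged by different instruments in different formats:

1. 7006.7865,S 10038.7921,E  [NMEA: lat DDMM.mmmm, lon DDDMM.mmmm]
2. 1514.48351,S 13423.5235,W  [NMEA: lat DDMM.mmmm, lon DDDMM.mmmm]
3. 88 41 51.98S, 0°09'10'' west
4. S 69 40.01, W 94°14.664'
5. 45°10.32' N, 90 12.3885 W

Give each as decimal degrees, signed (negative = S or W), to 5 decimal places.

Point 1:
  Lat: split at 2 digits → 70° and 6.7865′; 70 + 6.7865/60 = 70.113108
  S → negative
  λ: split at 3 digits → 100° and 38.7921′; 100 + 38.7921/60 = 100.646535
  E ⇒ keep positive
Point 2:
  Lat: split at 2 digits → 15° and 14.48351′; 15 + 14.48351/60 = 15.241392
  S ⇒ negate
  Lon: degrees = first 3 digits = 134, minutes = 23.5235; 134 + 23.5235/60 = 134.392058
  hemisphere W, so the sign is −
Point 3:
  φ: 88 + 41/60 + 51.98/3600 = 88.697772
  hemisphere S, so the sign is −
  Lon: 0 + 9/60 + 10/3600 = 0.152778
  W → negative
Point 4:
  φ: 40.01′ = 0.666833°; total 69.666833
  S → negative
  Lon: 14.664′ = 0.244400°; total 94.244400
  W ⇒ negate
Point 5:
  φ: 10.32′ = 0.172000°; total 45.172000
  N ⇒ keep positive
  Longitude: 12.3885′ = 0.206475°; total 90.206475
  W → negative

1. -70.11311, 100.64654
2. -15.24139, -134.39206
3. -88.69777, -0.15278
4. -69.66683, -94.24440
5. 45.17200, -90.20648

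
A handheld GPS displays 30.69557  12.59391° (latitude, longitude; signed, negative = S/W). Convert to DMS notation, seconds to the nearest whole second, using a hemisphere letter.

Latitude: 0.695570 × 60 = 41.73420′ → 41′, remainder × 60 = 44.05″
Lon: 0.593910 × 60 = 35.63460′ → 35′, remainder × 60 = 38.08″

30°41′44″ N, 12°35′38″ E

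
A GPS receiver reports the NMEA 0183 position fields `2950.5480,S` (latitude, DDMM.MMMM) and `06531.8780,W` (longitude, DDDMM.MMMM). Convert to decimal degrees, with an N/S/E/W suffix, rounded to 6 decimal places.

29.842467° S, 65.531300° W

φ: degrees = first 2 digits = 29, minutes = 50.548; 29 + 50.548/60 = 29.8424667
λ: degrees = first 3 digits = 65, minutes = 31.878; 65 + 31.878/60 = 65.5313000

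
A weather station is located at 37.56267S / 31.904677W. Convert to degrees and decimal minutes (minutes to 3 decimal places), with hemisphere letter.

37° 33.760′ S, 31° 54.281′ W

Lat: fractional part 0.562670 → 33.76020 minutes
Lon: fractional part 0.904677 → 54.28062 minutes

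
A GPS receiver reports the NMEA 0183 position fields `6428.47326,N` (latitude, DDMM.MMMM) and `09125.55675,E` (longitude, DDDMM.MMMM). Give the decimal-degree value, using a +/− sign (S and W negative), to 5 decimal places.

φ: split at 2 digits → 64° and 28.47326′; 64 + 28.47326/60 = 64.474554
N ⇒ keep positive
Longitude: degrees = first 3 digits = 91, minutes = 25.55675; 91 + 25.55675/60 = 91.425946
E ⇒ keep positive

64.47455, 91.42595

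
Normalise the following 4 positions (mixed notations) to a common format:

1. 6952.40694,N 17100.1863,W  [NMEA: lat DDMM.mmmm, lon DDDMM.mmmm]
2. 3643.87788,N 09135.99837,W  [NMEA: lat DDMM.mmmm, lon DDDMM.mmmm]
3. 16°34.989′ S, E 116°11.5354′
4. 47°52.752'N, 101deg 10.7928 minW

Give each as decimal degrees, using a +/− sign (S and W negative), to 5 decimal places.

1. 69.87345, -171.00311
2. 36.73130, -91.59997
3. -16.58315, 116.19226
4. 47.87920, -101.17988

Point 1:
  Lat: degrees = first 2 digits = 69, minutes = 52.40694; 69 + 52.40694/60 = 69.873449
  N → positive
  Lon: split at 3 digits → 171° and 0.1863′; 171 + 0.1863/60 = 171.003105
  hemisphere W, so the sign is −
Point 2:
  Latitude: degrees = first 2 digits = 36, minutes = 43.87788; 36 + 43.87788/60 = 36.731298
  N ⇒ keep positive
  λ: split at 3 digits → 091° and 35.99837′; 91 + 35.99837/60 = 91.599973
  W ⇒ negate
Point 3:
  Latitude: 16 + 34.989/60 = 16.583150
  S ⇒ negate
  λ: 11.5354′ = 0.192257°; total 116.192257
  E ⇒ keep positive
Point 4:
  Latitude: 52.752′ = 0.879200°; total 47.879200
  N → positive
  Longitude: 101 + 10.7928/60 = 101.179880
  hemisphere W, so the sign is −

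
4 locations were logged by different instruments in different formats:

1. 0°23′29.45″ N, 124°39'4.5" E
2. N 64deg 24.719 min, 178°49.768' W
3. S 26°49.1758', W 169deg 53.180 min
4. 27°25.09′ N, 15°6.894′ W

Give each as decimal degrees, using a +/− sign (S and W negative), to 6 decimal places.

1. 0.391514, 124.651250
2. 64.411983, -178.829467
3. -26.819597, -169.886333
4. 27.418167, -15.114900

Point 1:
  Lat: 23′ + 29.45″ = 23.49083′; 0 + 23.49083/60 = 0.3915139
  N ⇒ keep positive
  Lon: 124 + 39/60 + 4.5/3600 = 124.6512500
  E → positive
Point 2:
  Lat: 64 + 24.719/60 = 64.4119833
  N ⇒ keep positive
  Longitude: 178 + 49.768/60 = 178.8294667
  W → negative
Point 3:
  Lat: 26 + 49.1758/60 = 26.8195967
  S → negative
  λ: 53.18′ = 0.886333°; total 169.8863333
  W ⇒ negate
Point 4:
  Latitude: 25.09′ = 0.418167°; total 27.4181667
  N → positive
  λ: 6.894′ = 0.114900°; total 15.1149000
  W → negative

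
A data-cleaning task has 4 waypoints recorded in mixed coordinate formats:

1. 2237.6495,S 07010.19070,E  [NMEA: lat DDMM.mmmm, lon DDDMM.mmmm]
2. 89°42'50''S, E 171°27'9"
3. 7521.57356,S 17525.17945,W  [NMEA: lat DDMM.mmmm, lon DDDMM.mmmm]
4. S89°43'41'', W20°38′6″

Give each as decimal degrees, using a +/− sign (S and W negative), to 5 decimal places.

1. -22.62749, 70.16985
2. -89.71389, 171.45250
3. -75.35956, -175.41966
4. -89.72806, -20.63500

Point 1:
  Lat: degrees = first 2 digits = 22, minutes = 37.6495; 22 + 37.6495/60 = 22.627492
  S → negative
  Lon: split at 3 digits → 070° and 10.1907′; 70 + 10.1907/60 = 70.169845
  E → positive
Point 2:
  Lat: 42′ + 50″ = 42.83333′; 89 + 42.83333/60 = 89.713889
  S ⇒ negate
  λ: 27′ + 9″ = 27.15000′; 171 + 27.15000/60 = 171.452500
  E ⇒ keep positive
Point 3:
  φ: split at 2 digits → 75° and 21.57356′; 75 + 21.57356/60 = 75.359559
  S ⇒ negate
  Longitude: split at 3 digits → 175° and 25.17945′; 175 + 25.17945/60 = 175.419658
  W → negative
Point 4:
  Lat: 89 + 43/60 + 41/3600 = 89.728056
  S → negative
  λ: 20° + 38/60 + 6/3600 = 20 + 0.633333 + 0.001667 = 20.635000
  W ⇒ negate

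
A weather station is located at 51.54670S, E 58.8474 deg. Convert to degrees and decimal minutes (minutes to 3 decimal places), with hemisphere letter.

51° 32.802′ S, 58° 50.844′ E

Lat: fractional part 0.546700 → 32.80200 minutes
Longitude: fractional part 0.847400 → 50.84400 minutes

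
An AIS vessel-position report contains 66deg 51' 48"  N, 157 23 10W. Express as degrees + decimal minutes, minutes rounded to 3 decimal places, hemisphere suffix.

66° 51.800′ N, 157° 23.167′ W

φ: seconds/60 = 0.80000; minutes = 51 + 0.80000 = 51.80000
Longitude: seconds/60 = 0.16667; minutes = 23 + 0.16667 = 23.16667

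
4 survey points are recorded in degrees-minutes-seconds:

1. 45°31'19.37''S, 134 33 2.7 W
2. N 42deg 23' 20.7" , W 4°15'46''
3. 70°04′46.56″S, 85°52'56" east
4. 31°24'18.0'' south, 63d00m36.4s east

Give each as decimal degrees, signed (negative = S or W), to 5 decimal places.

Point 1:
  Lat: 45° + 31/60 + 19.37/3600 = 45 + 0.516667 + 0.005381 = 45.522047
  hemisphere S, so the sign is −
  λ: 134° + 33/60 + 2.7/3600 = 134 + 0.550000 + 0.000750 = 134.550750
  W ⇒ negate
Point 2:
  Latitude: 42 + 23/60 + 20.7/3600 = 42.389083
  N ⇒ keep positive
  Longitude: 4 + 15/60 + 46/3600 = 4.262778
  hemisphere W, so the sign is −
Point 3:
  φ: 4′ + 46.56″ = 4.77600′; 70 + 4.77600/60 = 70.079600
  S ⇒ negate
  λ: 85 + 52/60 + 56/3600 = 85.882222
  E ⇒ keep positive
Point 4:
  Latitude: 31 + 24/60 + 18/3600 = 31.405000
  S → negative
  λ: 63° + 0/60 + 36.4/3600 = 63 + 0.000000 + 0.010111 = 63.010111
  E → positive

1. -45.52205, -134.55075
2. 42.38908, -4.26278
3. -70.07960, 85.88222
4. -31.40500, 63.01011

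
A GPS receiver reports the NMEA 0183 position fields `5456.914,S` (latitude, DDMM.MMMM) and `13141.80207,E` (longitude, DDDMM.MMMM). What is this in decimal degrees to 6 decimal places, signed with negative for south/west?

-54.948567, 131.696701

Lat: split at 2 digits → 54° and 56.914′; 54 + 56.914/60 = 54.9485667
S ⇒ negate
Lon: degrees = first 3 digits = 131, minutes = 41.80207; 131 + 41.80207/60 = 131.6967012
E → positive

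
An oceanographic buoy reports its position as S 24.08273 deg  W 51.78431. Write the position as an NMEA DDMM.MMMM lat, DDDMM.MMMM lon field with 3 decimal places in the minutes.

2404.964,S / 05147.059,W

Lat: 24° + 0.082730 × 60 = 24° 4.96380′
Lon: minutes = (51.784310 − 51) × 60 = 47.05860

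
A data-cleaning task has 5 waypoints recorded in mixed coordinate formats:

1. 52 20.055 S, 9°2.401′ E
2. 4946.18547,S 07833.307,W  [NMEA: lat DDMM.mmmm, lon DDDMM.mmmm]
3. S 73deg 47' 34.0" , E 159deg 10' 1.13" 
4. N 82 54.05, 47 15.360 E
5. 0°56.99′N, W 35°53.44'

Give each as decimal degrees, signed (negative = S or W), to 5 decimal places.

Point 1:
  Lat: 20.055′ = 0.334250°; total 52.334250
  S ⇒ negate
  Lon: 2.401′ = 0.040017°; total 9.040017
  E ⇒ keep positive
Point 2:
  φ: degrees = first 2 digits = 49, minutes = 46.18547; 49 + 46.18547/60 = 49.769758
  hemisphere S, so the sign is −
  λ: degrees = first 3 digits = 78, minutes = 33.307; 78 + 33.307/60 = 78.555117
  hemisphere W, so the sign is −
Point 3:
  φ: 47′ + 34″ = 47.56667′; 73 + 47.56667/60 = 73.792778
  hemisphere S, so the sign is −
  Lon: 10′ + 1.13″ = 10.01883′; 159 + 10.01883/60 = 159.166981
  E → positive
Point 4:
  φ: 54.05′ = 0.900833°; total 82.900833
  N → positive
  Longitude: 15.36′ = 0.256000°; total 47.256000
  E ⇒ keep positive
Point 5:
  Latitude: 0 + 56.99/60 = 0.949833
  N ⇒ keep positive
  Longitude: 35 + 53.44/60 = 35.890667
  W → negative

1. -52.33425, 9.04002
2. -49.76976, -78.55512
3. -73.79278, 159.16698
4. 82.90083, 47.25600
5. 0.94983, -35.89067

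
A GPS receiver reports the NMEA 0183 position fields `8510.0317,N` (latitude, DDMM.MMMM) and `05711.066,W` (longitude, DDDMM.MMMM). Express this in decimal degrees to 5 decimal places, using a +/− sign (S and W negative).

85.16720, -57.18443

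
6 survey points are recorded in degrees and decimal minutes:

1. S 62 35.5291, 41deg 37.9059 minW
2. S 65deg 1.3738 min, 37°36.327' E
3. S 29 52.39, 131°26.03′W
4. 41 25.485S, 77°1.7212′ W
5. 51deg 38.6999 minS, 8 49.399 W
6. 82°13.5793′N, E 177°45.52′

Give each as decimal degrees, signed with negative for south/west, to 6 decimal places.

1. -62.592152, -41.631765
2. -65.022897, 37.605450
3. -29.873167, -131.433833
4. -41.424750, -77.028687
5. -51.644998, -8.823317
6. 82.226322, 177.758667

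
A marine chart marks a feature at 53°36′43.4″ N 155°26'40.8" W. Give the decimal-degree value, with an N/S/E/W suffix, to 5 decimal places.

φ: 53 + 36/60 + 43.4/3600 = 53.612056
λ: 26′ + 40.8″ = 26.68000′; 155 + 26.68000/60 = 155.444667

53.61206° N, 155.44467° W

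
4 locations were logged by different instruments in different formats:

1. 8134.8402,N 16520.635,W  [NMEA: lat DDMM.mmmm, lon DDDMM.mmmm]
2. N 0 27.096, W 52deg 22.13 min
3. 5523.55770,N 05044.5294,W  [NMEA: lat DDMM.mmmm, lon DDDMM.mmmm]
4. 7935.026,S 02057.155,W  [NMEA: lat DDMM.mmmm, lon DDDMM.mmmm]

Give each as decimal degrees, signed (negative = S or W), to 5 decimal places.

1. 81.58067, -165.34392
2. 0.45160, -52.36883
3. 55.39263, -50.74216
4. -79.58377, -20.95258

Point 1:
  Latitude: split at 2 digits → 81° and 34.8402′; 81 + 34.8402/60 = 81.580670
  N ⇒ keep positive
  λ: split at 3 digits → 165° and 20.635′; 165 + 20.635/60 = 165.343917
  W ⇒ negate
Point 2:
  φ: 27.096′ = 0.451600°; total 0.451600
  N ⇒ keep positive
  Longitude: 22.13′ = 0.368833°; total 52.368833
  hemisphere W, so the sign is −
Point 3:
  φ: split at 2 digits → 55° and 23.5577′; 55 + 23.5577/60 = 55.392628
  N → positive
  Longitude: degrees = first 3 digits = 50, minutes = 44.5294; 50 + 44.5294/60 = 50.742157
  W → negative
Point 4:
  Latitude: split at 2 digits → 79° and 35.026′; 79 + 35.026/60 = 79.583767
  S → negative
  Longitude: degrees = first 3 digits = 20, minutes = 57.155; 20 + 57.155/60 = 20.952583
  W → negative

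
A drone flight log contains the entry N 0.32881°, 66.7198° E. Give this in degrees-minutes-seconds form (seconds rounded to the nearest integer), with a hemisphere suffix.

Latitude: whole degrees 0; 19.72860′ → 19′ and 43.72″
Lon: whole degrees 66; 43.18800′ → 43′ and 11.28″

0°19′44″ N, 66°43′11″ E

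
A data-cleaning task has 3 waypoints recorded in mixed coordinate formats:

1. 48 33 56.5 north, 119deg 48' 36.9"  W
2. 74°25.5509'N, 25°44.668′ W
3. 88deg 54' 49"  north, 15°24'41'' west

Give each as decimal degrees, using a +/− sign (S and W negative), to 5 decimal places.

1. 48.56569, -119.81025
2. 74.42585, -25.74447
3. 88.91361, -15.41139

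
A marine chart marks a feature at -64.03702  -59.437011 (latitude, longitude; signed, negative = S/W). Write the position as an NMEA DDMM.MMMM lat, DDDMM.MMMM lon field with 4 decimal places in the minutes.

6402.2212,S / 05926.2207,W

Latitude is negative → S; |value| = 64.037020
φ: 64° + 0.037020 × 60 = 64° 2.221200′
Longitude is negative → W; |value| = 59.437011
λ: 59° + 0.437011 × 60 = 59° 26.220660′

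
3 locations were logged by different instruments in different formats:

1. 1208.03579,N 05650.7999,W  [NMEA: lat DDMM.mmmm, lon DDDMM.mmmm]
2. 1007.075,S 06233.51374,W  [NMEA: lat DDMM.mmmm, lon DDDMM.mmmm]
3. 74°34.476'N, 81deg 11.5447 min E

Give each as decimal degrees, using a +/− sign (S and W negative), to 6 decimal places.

Point 1:
  Latitude: split at 2 digits → 12° and 8.03579′; 12 + 8.03579/60 = 12.1339298
  N → positive
  Lon: degrees = first 3 digits = 56, minutes = 50.7999; 56 + 50.7999/60 = 56.8466650
  W ⇒ negate
Point 2:
  Lat: degrees = first 2 digits = 10, minutes = 7.075; 10 + 7.075/60 = 10.1179167
  hemisphere S, so the sign is −
  Longitude: degrees = first 3 digits = 62, minutes = 33.51374; 62 + 33.51374/60 = 62.5585623
  W ⇒ negate
Point 3:
  φ: 34.476′ = 0.574600°; total 74.5746000
  N → positive
  Lon: 81 + 11.5447/60 = 81.1924117
  E ⇒ keep positive

1. 12.133930, -56.846665
2. -10.117917, -62.558562
3. 74.574600, 81.192412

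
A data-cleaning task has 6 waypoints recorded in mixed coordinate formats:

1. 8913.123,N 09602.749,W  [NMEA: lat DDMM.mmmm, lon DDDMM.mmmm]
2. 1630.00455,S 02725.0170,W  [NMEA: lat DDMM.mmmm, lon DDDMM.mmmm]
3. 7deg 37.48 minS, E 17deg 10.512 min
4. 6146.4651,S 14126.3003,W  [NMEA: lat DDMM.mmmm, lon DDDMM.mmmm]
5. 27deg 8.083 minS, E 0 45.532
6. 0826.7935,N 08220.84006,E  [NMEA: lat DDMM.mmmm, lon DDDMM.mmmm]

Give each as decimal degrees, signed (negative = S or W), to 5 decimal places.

1. 89.21872, -96.04582
2. -16.50008, -27.41695
3. -7.62467, 17.17520
4. -61.77442, -141.43834
5. -27.13472, 0.75887
6. 8.44656, 82.34733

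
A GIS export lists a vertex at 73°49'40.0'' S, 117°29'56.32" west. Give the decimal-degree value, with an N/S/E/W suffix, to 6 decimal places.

73.827778° S, 117.498978° W

Lat: 49′ + 40″ = 49.66667′; 73 + 49.66667/60 = 73.8277778
Lon: 117° + 29/60 + 56.32/3600 = 117 + 0.483333 + 0.015644 = 117.4989778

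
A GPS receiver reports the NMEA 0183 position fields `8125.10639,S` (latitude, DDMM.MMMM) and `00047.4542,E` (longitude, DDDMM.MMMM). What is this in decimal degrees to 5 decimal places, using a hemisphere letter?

Lat: degrees = first 2 digits = 81, minutes = 25.10639; 81 + 25.10639/60 = 81.418440
Longitude: split at 3 digits → 000° and 47.4542′; 0 + 47.4542/60 = 0.790903

81.41844° S, 0.79090° E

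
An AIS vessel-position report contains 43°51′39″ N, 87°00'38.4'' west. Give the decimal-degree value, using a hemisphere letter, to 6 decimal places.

Lat: 43 + 51/60 + 39/3600 = 43.8608333
λ: 87 + 0/60 + 38.4/3600 = 87.0106667

43.860833° N, 87.010667° W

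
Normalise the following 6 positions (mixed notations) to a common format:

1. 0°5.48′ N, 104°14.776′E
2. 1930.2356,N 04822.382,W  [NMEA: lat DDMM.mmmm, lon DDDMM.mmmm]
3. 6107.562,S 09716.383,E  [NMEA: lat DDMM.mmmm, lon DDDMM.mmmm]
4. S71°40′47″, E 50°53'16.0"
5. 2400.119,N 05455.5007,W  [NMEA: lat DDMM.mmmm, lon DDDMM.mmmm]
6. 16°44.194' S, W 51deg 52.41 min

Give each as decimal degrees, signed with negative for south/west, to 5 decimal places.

1. 0.09133, 104.24627
2. 19.50393, -48.37303
3. -61.12603, 97.27305
4. -71.67972, 50.88778
5. 24.00198, -54.92501
6. -16.73657, -51.87350

Point 1:
  Latitude: 0 + 5.48/60 = 0.091333
  N → positive
  Longitude: 14.776′ = 0.246267°; total 104.246267
  E → positive
Point 2:
  φ: split at 2 digits → 19° and 30.2356′; 19 + 30.2356/60 = 19.503927
  N → positive
  Longitude: degrees = first 3 digits = 48, minutes = 22.382; 48 + 22.382/60 = 48.373033
  hemisphere W, so the sign is −
Point 3:
  φ: degrees = first 2 digits = 61, minutes = 7.562; 61 + 7.562/60 = 61.126033
  hemisphere S, so the sign is −
  Lon: split at 3 digits → 097° and 16.383′; 97 + 16.383/60 = 97.273050
  E ⇒ keep positive
Point 4:
  φ: 71° + 40/60 + 47/3600 = 71 + 0.666667 + 0.013056 = 71.679722
  S → negative
  Lon: 53′ + 16″ = 53.26667′; 50 + 53.26667/60 = 50.887778
  E ⇒ keep positive
Point 5:
  Latitude: degrees = first 2 digits = 24, minutes = 0.119; 24 + 0.119/60 = 24.001983
  N → positive
  Lon: degrees = first 3 digits = 54, minutes = 55.5007; 54 + 55.5007/60 = 54.925012
  W → negative
Point 6:
  Latitude: 16 + 44.194/60 = 16.736567
  S ⇒ negate
  Lon: 51 + 52.41/60 = 51.873500
  W ⇒ negate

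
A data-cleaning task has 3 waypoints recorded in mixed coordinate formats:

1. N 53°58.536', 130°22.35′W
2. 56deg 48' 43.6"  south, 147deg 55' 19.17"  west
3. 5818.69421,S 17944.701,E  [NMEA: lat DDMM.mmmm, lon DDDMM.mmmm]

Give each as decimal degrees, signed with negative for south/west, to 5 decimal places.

Point 1:
  Lat: 53 + 58.536/60 = 53.975600
  N ⇒ keep positive
  Lon: 22.35′ = 0.372500°; total 130.372500
  W → negative
Point 2:
  Latitude: 48′ + 43.6″ = 48.72667′; 56 + 48.72667/60 = 56.812111
  hemisphere S, so the sign is −
  λ: 147° + 55/60 + 19.17/3600 = 147 + 0.916667 + 0.005325 = 147.921992
  W ⇒ negate
Point 3:
  Latitude: degrees = first 2 digits = 58, minutes = 18.69421; 58 + 18.69421/60 = 58.311570
  S → negative
  Longitude: split at 3 digits → 179° and 44.701′; 179 + 44.701/60 = 179.745017
  E ⇒ keep positive

1. 53.97560, -130.37250
2. -56.81211, -147.92199
3. -58.31157, 179.74502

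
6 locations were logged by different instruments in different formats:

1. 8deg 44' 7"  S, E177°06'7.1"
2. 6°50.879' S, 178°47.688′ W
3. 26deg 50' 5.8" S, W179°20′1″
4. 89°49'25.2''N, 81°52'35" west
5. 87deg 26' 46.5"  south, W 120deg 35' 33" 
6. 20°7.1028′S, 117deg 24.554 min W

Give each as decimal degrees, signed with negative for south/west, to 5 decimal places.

1. -8.73528, 177.10197
2. -6.84798, -178.79480
3. -26.83494, -179.33361
4. 89.82367, -81.87639
5. -87.44625, -120.59250
6. -20.11838, -117.40923

Point 1:
  φ: 44′ + 7″ = 44.11667′; 8 + 44.11667/60 = 8.735278
  S → negative
  Longitude: 6′ + 7.1″ = 6.11833′; 177 + 6.11833/60 = 177.101972
  E → positive
Point 2:
  Lat: 50.879′ = 0.847983°; total 6.847983
  S → negative
  λ: 47.688′ = 0.794800°; total 178.794800
  W ⇒ negate
Point 3:
  φ: 50′ + 5.8″ = 50.09667′; 26 + 50.09667/60 = 26.834944
  hemisphere S, so the sign is −
  λ: 20′ + 1″ = 20.01667′; 179 + 20.01667/60 = 179.333611
  W ⇒ negate
Point 4:
  Latitude: 49′ + 25.2″ = 49.42000′; 89 + 49.42000/60 = 89.823667
  N → positive
  Longitude: 52′ + 35″ = 52.58333′; 81 + 52.58333/60 = 81.876389
  hemisphere W, so the sign is −
Point 5:
  Latitude: 26′ + 46.5″ = 26.77500′; 87 + 26.77500/60 = 87.446250
  S → negative
  Longitude: 120 + 35/60 + 33/3600 = 120.592500
  W → negative
Point 6:
  φ: 7.1028′ = 0.118380°; total 20.118380
  S → negative
  Lon: 24.554′ = 0.409233°; total 117.409233
  W ⇒ negate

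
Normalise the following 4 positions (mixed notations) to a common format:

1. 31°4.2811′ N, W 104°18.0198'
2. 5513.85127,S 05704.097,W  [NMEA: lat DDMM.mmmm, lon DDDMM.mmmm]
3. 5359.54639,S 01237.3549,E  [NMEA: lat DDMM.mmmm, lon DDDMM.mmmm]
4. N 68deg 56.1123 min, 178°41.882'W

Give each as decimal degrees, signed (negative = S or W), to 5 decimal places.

1. 31.07135, -104.30033
2. -55.23085, -57.06828
3. -53.99244, 12.62258
4. 68.93521, -178.69803

Point 1:
  Lat: 31 + 4.2811/60 = 31.071352
  N → positive
  Longitude: 104 + 18.0198/60 = 104.300330
  hemisphere W, so the sign is −
Point 2:
  Lat: split at 2 digits → 55° and 13.85127′; 55 + 13.85127/60 = 55.230855
  S → negative
  Longitude: split at 3 digits → 057° and 4.097′; 57 + 4.097/60 = 57.068283
  W ⇒ negate
Point 3:
  φ: split at 2 digits → 53° and 59.54639′; 53 + 59.54639/60 = 53.992440
  hemisphere S, so the sign is −
  Longitude: split at 3 digits → 012° and 37.3549′; 12 + 37.3549/60 = 12.622582
  E → positive
Point 4:
  φ: 56.1123′ = 0.935205°; total 68.935205
  N ⇒ keep positive
  Longitude: 178 + 41.882/60 = 178.698033
  W ⇒ negate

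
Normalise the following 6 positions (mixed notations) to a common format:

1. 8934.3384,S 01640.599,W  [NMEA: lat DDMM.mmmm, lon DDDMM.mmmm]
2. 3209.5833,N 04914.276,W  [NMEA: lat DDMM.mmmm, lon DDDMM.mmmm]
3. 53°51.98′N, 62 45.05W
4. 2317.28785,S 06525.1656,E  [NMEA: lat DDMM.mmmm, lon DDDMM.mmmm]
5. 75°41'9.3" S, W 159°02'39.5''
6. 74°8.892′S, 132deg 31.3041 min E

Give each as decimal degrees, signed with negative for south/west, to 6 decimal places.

1. -89.572307, -16.676650
2. 32.159722, -49.237933
3. 53.866333, -62.750833
4. -23.288131, 65.419427
5. -75.685917, -159.044306
6. -74.148200, 132.521735

Point 1:
  Latitude: degrees = first 2 digits = 89, minutes = 34.3384; 89 + 34.3384/60 = 89.5723067
  hemisphere S, so the sign is −
  Longitude: degrees = first 3 digits = 16, minutes = 40.599; 16 + 40.599/60 = 16.6766500
  W ⇒ negate
Point 2:
  φ: degrees = first 2 digits = 32, minutes = 9.5833; 32 + 9.5833/60 = 32.1597217
  N ⇒ keep positive
  Lon: degrees = first 3 digits = 49, minutes = 14.276; 49 + 14.276/60 = 49.2379333
  W ⇒ negate
Point 3:
  Latitude: 53 + 51.98/60 = 53.8663333
  N ⇒ keep positive
  Lon: 45.05′ = 0.750833°; total 62.7508333
  W → negative
Point 4:
  Lat: split at 2 digits → 23° and 17.28785′; 23 + 17.28785/60 = 23.2881308
  S ⇒ negate
  Lon: degrees = first 3 digits = 65, minutes = 25.1656; 65 + 25.1656/60 = 65.4194267
  E → positive
Point 5:
  φ: 75° + 41/60 + 9.3/3600 = 75 + 0.683333 + 0.002583 = 75.6859167
  S → negative
  Longitude: 159° + 2/60 + 39.5/3600 = 159 + 0.033333 + 0.010972 = 159.0443056
  W ⇒ negate
Point 6:
  Lat: 74 + 8.892/60 = 74.1482000
  S ⇒ negate
  λ: 31.3041′ = 0.521735°; total 132.5217350
  E → positive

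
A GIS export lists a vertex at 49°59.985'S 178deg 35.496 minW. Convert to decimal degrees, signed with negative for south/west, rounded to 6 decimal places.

Latitude: 49 + 59.985/60 = 49.9997500
S ⇒ negate
λ: 35.496′ = 0.591600°; total 178.5916000
W ⇒ negate

-49.999750, -178.591600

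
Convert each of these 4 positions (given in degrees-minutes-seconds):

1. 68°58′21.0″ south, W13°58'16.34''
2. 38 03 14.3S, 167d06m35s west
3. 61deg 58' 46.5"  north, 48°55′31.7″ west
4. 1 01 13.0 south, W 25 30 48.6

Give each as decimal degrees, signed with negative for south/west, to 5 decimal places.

1. -68.97250, -13.97121
2. -38.05397, -167.10972
3. 61.97958, -48.92547
4. -1.02028, -25.51350

Point 1:
  Latitude: 58′ + 21″ = 58.35000′; 68 + 58.35000/60 = 68.972500
  hemisphere S, so the sign is −
  Longitude: 13° + 58/60 + 16.34/3600 = 13 + 0.966667 + 0.004539 = 13.971206
  W → negative
Point 2:
  φ: 38° + 3/60 + 14.3/3600 = 38 + 0.050000 + 0.003972 = 38.053972
  S → negative
  Lon: 167 + 6/60 + 35/3600 = 167.109722
  W → negative
Point 3:
  Lat: 61° + 58/60 + 46.5/3600 = 61 + 0.966667 + 0.012917 = 61.979583
  N → positive
  Lon: 55′ + 31.7″ = 55.52833′; 48 + 55.52833/60 = 48.925472
  W ⇒ negate
Point 4:
  Lat: 1′ + 13″ = 1.21667′; 1 + 1.21667/60 = 1.020278
  hemisphere S, so the sign is −
  λ: 30′ + 48.6″ = 30.81000′; 25 + 30.81000/60 = 25.513500
  W → negative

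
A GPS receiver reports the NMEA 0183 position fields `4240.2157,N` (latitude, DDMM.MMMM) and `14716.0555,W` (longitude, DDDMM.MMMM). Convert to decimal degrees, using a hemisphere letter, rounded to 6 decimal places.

Latitude: degrees = first 2 digits = 42, minutes = 40.2157; 42 + 40.2157/60 = 42.6702617
λ: degrees = first 3 digits = 147, minutes = 16.0555; 147 + 16.0555/60 = 147.2675917

42.670262° N, 147.267592° W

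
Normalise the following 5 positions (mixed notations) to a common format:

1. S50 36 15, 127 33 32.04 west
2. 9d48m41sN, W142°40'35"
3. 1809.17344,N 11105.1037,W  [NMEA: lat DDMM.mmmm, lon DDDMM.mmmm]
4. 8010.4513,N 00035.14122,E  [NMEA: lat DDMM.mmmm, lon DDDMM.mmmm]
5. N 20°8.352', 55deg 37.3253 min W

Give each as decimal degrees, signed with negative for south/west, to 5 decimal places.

1. -50.60417, -127.55890
2. 9.81139, -142.67639
3. 18.15289, -111.08506
4. 80.17419, 0.58569
5. 20.13920, -55.62209

Point 1:
  φ: 50 + 36/60 + 15/3600 = 50.604167
  hemisphere S, so the sign is −
  Lon: 33′ + 32.04″ = 33.53400′; 127 + 33.53400/60 = 127.558900
  W → negative
Point 2:
  φ: 9° + 48/60 + 41/3600 = 9 + 0.800000 + 0.011389 = 9.811389
  N ⇒ keep positive
  Longitude: 40′ + 35″ = 40.58333′; 142 + 40.58333/60 = 142.676389
  W → negative
Point 3:
  φ: degrees = first 2 digits = 18, minutes = 9.17344; 18 + 9.17344/60 = 18.152891
  N ⇒ keep positive
  Lon: degrees = first 3 digits = 111, minutes = 5.1037; 111 + 5.1037/60 = 111.085062
  W ⇒ negate
Point 4:
  φ: split at 2 digits → 80° and 10.4513′; 80 + 10.4513/60 = 80.174188
  N → positive
  Lon: split at 3 digits → 000° and 35.14122′; 0 + 35.14122/60 = 0.585687
  E → positive
Point 5:
  Lat: 8.352′ = 0.139200°; total 20.139200
  N → positive
  Longitude: 55 + 37.3253/60 = 55.622088
  hemisphere W, so the sign is −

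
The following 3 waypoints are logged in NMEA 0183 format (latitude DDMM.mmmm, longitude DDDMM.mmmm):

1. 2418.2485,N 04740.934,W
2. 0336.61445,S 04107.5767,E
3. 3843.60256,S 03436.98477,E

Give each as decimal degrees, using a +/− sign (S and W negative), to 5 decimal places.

1. 24.30414, -47.68223
2. -3.61024, 41.12628
3. -38.72671, 34.61641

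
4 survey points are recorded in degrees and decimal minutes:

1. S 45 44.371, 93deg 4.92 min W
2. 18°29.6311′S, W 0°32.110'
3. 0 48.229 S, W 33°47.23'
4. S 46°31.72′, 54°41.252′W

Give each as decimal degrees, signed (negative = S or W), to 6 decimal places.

Point 1:
  φ: 44.371′ = 0.739517°; total 45.7395167
  S → negative
  Longitude: 4.92′ = 0.082000°; total 93.0820000
  W → negative
Point 2:
  Lat: 29.6311′ = 0.493852°; total 18.4938517
  hemisphere S, so the sign is −
  Lon: 32.11′ = 0.535167°; total 0.5351667
  hemisphere W, so the sign is −
Point 3:
  Latitude: 48.229′ = 0.803817°; total 0.8038167
  S ⇒ negate
  λ: 47.23′ = 0.787167°; total 33.7871667
  hemisphere W, so the sign is −
Point 4:
  Latitude: 31.72′ = 0.528667°; total 46.5286667
  S ⇒ negate
  λ: 41.252′ = 0.687533°; total 54.6875333
  W → negative

1. -45.739517, -93.082000
2. -18.493852, -0.535167
3. -0.803817, -33.787167
4. -46.528667, -54.687533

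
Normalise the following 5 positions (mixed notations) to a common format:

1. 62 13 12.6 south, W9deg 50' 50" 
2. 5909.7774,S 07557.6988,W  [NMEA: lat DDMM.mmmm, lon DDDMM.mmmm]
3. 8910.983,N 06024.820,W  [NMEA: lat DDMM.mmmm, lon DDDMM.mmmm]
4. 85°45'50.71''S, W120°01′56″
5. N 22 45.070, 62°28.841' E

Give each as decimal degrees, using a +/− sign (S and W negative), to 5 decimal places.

1. -62.22017, -9.84722
2. -59.16296, -75.96165
3. 89.18305, -60.41367
4. -85.76409, -120.03222
5. 22.75117, 62.48068

Point 1:
  φ: 62° + 13/60 + 12.6/3600 = 62 + 0.216667 + 0.003500 = 62.220167
  hemisphere S, so the sign is −
  λ: 50′ + 50″ = 50.83333′; 9 + 50.83333/60 = 9.847222
  W ⇒ negate
Point 2:
  Latitude: degrees = first 2 digits = 59, minutes = 9.7774; 59 + 9.7774/60 = 59.162957
  S → negative
  Longitude: split at 3 digits → 075° and 57.6988′; 75 + 57.6988/60 = 75.961647
  hemisphere W, so the sign is −
Point 3:
  Lat: degrees = first 2 digits = 89, minutes = 10.983; 89 + 10.983/60 = 89.183050
  N ⇒ keep positive
  λ: split at 3 digits → 060° and 24.82′; 60 + 24.82/60 = 60.413667
  hemisphere W, so the sign is −
Point 4:
  φ: 45′ + 50.71″ = 45.84517′; 85 + 45.84517/60 = 85.764086
  hemisphere S, so the sign is −
  Lon: 1′ + 56″ = 1.93333′; 120 + 1.93333/60 = 120.032222
  hemisphere W, so the sign is −
Point 5:
  φ: 45.07′ = 0.751167°; total 22.751167
  N → positive
  λ: 62 + 28.841/60 = 62.480683
  E ⇒ keep positive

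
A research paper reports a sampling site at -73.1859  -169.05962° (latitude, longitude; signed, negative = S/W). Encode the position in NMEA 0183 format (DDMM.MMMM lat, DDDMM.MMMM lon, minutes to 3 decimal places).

7311.154,S / 16903.577,W

Latitude is negative → S; |value| = 73.185900
Latitude: 73° + 0.185900 × 60 = 73° 11.15400′
Longitude is negative → W; |value| = 169.059620
Longitude: fractional part 0.059620 → 3.57720 minutes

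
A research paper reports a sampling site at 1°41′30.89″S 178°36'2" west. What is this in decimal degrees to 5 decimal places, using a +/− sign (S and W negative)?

-1.69191, -178.60056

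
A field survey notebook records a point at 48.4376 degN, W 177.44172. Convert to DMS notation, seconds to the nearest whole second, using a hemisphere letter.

Latitude: whole degrees 48; 26.25600′ → 26′ and 15.36″
λ: 0.441720 × 60 = 26.50320′ → 26′, remainder × 60 = 30.19″

48°26′15″ N, 177°26′30″ W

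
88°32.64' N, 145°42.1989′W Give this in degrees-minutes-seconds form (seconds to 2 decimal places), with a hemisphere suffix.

Latitude: 32.64000′ → 32′ and 0.64000 × 60 = 38.4000″
Lon: fractional minutes 0.19890 × 60 = 11.9340″

88°32′38.40″ N, 145°42′11.93″ W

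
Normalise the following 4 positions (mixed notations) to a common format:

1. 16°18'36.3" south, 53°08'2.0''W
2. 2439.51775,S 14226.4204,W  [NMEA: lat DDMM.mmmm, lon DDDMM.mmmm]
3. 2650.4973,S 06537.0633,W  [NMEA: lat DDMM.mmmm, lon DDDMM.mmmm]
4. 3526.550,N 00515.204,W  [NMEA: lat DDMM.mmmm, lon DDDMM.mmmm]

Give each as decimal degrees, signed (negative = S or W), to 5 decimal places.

1. -16.31008, -53.13389
2. -24.65863, -142.44034
3. -26.84162, -65.61772
4. 35.44250, -5.25340

Point 1:
  φ: 16 + 18/60 + 36.3/3600 = 16.310083
  hemisphere S, so the sign is −
  Lon: 53 + 8/60 + 2/3600 = 53.133889
  hemisphere W, so the sign is −
Point 2:
  φ: split at 2 digits → 24° and 39.51775′; 24 + 39.51775/60 = 24.658629
  hemisphere S, so the sign is −
  Lon: split at 3 digits → 142° and 26.4204′; 142 + 26.4204/60 = 142.440340
  W → negative
Point 3:
  Latitude: split at 2 digits → 26° and 50.4973′; 26 + 50.4973/60 = 26.841622
  hemisphere S, so the sign is −
  Lon: degrees = first 3 digits = 65, minutes = 37.0633; 65 + 37.0633/60 = 65.617722
  W ⇒ negate
Point 4:
  Latitude: split at 2 digits → 35° and 26.55′; 35 + 26.55/60 = 35.442500
  N → positive
  Longitude: degrees = first 3 digits = 5, minutes = 15.204; 5 + 15.204/60 = 5.253400
  hemisphere W, so the sign is −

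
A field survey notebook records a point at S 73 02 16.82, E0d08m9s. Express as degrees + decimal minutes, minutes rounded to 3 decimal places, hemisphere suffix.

73° 2.280′ S, 0° 8.150′ E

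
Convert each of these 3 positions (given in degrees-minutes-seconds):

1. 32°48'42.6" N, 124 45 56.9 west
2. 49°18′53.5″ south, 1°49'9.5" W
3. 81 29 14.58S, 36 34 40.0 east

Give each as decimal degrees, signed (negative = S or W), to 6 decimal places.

1. 32.811833, -124.765806
2. -49.314861, -1.819306
3. -81.487383, 36.577778

Point 1:
  Latitude: 48′ + 42.6″ = 48.71000′; 32 + 48.71000/60 = 32.8118333
  N → positive
  Longitude: 124 + 45/60 + 56.9/3600 = 124.7658056
  W → negative
Point 2:
  φ: 49 + 18/60 + 53.5/3600 = 49.3148611
  S ⇒ negate
  Lon: 1 + 49/60 + 9.5/3600 = 1.8193056
  W → negative
Point 3:
  Lat: 81 + 29/60 + 14.58/3600 = 81.4873833
  hemisphere S, so the sign is −
  Lon: 34′ + 40″ = 34.66667′; 36 + 34.66667/60 = 36.5777778
  E ⇒ keep positive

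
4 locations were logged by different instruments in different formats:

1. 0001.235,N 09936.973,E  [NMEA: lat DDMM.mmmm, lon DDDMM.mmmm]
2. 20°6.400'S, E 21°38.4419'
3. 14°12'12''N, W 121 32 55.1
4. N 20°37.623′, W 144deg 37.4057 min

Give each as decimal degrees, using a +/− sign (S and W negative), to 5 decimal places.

1. 0.02058, 99.61622
2. -20.10667, 21.64070
3. 14.20333, -121.54864
4. 20.62705, -144.62343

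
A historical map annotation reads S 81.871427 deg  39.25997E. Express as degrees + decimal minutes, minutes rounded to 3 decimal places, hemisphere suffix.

Lat: fractional part 0.871427 → 52.28562 minutes
λ: 39° + 0.259970 × 60 = 39° 15.59820′

81° 52.286′ S, 39° 15.598′ E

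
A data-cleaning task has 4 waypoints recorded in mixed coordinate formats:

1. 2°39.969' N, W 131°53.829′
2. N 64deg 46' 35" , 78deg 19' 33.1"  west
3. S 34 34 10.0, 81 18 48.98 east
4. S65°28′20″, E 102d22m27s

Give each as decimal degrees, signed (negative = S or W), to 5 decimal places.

1. 2.66615, -131.89715
2. 64.77639, -78.32586
3. -34.56944, 81.31361
4. -65.47222, 102.37417

Point 1:
  Lat: 39.969′ = 0.666150°; total 2.666150
  N → positive
  Lon: 53.829′ = 0.897150°; total 131.897150
  W ⇒ negate
Point 2:
  Lat: 64° + 46/60 + 35/3600 = 64 + 0.766667 + 0.009722 = 64.776389
  N → positive
  λ: 19′ + 33.1″ = 19.55167′; 78 + 19.55167/60 = 78.325861
  W ⇒ negate
Point 3:
  Lat: 34 + 34/60 + 10/3600 = 34.569444
  hemisphere S, so the sign is −
  Longitude: 81° + 18/60 + 48.98/3600 = 81 + 0.300000 + 0.013606 = 81.313606
  E → positive
Point 4:
  Lat: 65° + 28/60 + 20/3600 = 65 + 0.466667 + 0.005556 = 65.472222
  hemisphere S, so the sign is −
  λ: 22′ + 27″ = 22.45000′; 102 + 22.45000/60 = 102.374167
  E → positive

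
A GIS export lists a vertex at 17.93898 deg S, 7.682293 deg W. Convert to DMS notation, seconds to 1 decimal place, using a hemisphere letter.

Latitude: 0.938980 × 60 = 56.33880′ → 56′, remainder × 60 = 20.328″
Lon: whole degrees 7; 40.93758′ → 40′ and 56.255″

17°56′20.3″ S, 7°40′56.3″ W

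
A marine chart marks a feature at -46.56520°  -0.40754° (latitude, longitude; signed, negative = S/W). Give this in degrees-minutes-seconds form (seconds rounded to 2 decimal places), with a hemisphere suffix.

46°33′54.72″ S, 0°24′27.14″ W

Latitude is negative → S; |value| = 46.565200
φ: 0.565200° → 33.91200′; 0.91200 × 60 = 54.7200″
Longitude is negative → W; |value| = 0.407540
λ: 0.407540 × 60 = 24.45240′ → 24′, remainder × 60 = 27.1440″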